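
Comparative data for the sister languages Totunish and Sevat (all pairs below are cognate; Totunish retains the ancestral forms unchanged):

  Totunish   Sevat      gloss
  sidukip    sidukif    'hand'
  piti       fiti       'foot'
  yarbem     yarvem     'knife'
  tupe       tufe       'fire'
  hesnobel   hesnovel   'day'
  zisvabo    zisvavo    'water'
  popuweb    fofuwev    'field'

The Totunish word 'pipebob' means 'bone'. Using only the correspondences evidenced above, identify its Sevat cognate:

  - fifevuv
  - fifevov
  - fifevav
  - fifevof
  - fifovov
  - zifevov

piti ~ fiti — Totunish p corresponds to Sevat f word-initially before a front vowel.
tupe ~ tufe — Totunish p corresponds to Sevat f between vowels (before a front vowel).
zisvabo ~ zisvavo — Totunish b corresponds to Sevat v between vowels (before a back vowel).
popuweb ~ fofuwev — Totunish b corresponds to Sevat v word-finally.
Applying these to Totunish 'pipebob':
  pipebob → fipebob   (p→f word-initially before a front vowel)
  fipebob → fifebob   (p→f between vowels (before a front vowel))
  fifebob → fifevob   (b→v between vowels (before a back vowel))
  fifevob → fifevov   (b→v word-finally)
So the Sevat cognate is 'fifevov'.

fifevov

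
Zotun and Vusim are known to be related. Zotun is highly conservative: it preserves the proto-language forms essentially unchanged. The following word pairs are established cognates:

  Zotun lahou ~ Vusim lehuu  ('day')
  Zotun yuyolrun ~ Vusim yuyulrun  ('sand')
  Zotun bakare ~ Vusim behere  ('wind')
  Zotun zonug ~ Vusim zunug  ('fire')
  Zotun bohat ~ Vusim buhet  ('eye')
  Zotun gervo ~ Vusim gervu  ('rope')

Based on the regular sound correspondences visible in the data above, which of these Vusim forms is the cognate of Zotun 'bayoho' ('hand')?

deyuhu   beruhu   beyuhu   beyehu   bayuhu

lahou ~ lehuu, bakare ~ behere — Zotun a corresponds to Vusim e after a consonant, before a consonant other than r, m, n, p, b, f, v.
yuyolrun ~ yuyulrun, bohat ~ buhet — Zotun o corresponds to Vusim u after a consonant, before a consonant other than r, m, n, p, b, f, v.
gervo ~ gervu — Zotun o corresponds to Vusim u word-finally.
Applying these to Zotun 'bayoho':
  bayoho → beyoho   (a→e after a consonant, before a consonant other than r, m, n, p, b, f, v)
  beyoho → beyuho   (o→u after a consonant, before a consonant other than r, m, n, p, b, f, v)
  beyuho → beyuhu   (o→u word-finally)
So the Vusim cognate is 'beyuhu'.

beyuhu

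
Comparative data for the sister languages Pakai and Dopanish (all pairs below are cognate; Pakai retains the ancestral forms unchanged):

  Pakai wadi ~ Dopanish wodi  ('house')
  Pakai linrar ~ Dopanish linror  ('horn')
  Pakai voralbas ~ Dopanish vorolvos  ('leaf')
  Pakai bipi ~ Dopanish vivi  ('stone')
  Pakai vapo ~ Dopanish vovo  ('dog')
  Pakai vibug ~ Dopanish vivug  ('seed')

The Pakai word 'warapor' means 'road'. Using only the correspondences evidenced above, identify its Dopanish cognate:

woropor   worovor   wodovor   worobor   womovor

linrar ~ linror — Pakai a corresponds to Dopanish o after a consonant, before r.
vapo ~ vovo — Pakai a corresponds to Dopanish o after a consonant, before a labial obstruent.
vapo ~ vovo — Pakai p corresponds to Dopanish v between vowels (before a back vowel).
Applying these to Pakai 'warapor':
  warapor → worapor   (a→o after a consonant, before r)
  worapor → woropor   (a→o after a consonant, before a labial obstruent)
  woropor → worovor   (p→v between vowels (before a back vowel))
So the Dopanish cognate is 'worovor'.

worovor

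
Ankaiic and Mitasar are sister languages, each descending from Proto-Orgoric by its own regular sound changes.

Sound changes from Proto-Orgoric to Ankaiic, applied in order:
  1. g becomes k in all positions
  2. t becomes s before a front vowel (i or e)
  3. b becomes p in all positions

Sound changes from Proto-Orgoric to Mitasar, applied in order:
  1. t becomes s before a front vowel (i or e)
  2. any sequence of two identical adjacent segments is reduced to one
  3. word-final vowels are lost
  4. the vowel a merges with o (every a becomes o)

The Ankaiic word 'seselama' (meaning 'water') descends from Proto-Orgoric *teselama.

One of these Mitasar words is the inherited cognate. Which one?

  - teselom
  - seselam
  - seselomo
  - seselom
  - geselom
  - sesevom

seselom

Mitasar: *teselama
  teselama → seselama   [palatalisation]
  seselama (rule 2 does not apply)
  seselama → seselam   [apocope]
  seselam → seselom   [vowel merger]
  giving Mitasar seselom.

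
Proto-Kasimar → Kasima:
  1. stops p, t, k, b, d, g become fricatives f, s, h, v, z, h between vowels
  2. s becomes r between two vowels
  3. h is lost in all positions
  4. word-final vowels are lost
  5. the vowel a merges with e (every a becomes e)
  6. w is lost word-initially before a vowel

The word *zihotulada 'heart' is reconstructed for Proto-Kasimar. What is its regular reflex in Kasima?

ziorulez

Kasima: *zihotulada > zihosulaza > zihorulaza > ziorulaza > ziorulaz > ziorulez  (by intervocalic lenition, rhotacism, h-loss, apocope, vowel merger)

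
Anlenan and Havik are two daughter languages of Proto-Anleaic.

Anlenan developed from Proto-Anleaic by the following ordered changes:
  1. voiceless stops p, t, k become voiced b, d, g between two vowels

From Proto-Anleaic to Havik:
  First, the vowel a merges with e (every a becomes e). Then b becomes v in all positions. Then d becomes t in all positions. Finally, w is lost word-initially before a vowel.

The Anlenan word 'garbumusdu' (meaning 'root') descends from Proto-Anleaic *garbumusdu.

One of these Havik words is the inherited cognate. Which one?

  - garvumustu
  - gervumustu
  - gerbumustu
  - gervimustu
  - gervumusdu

gervumustu

Havik: *garbumusdu
  garbumusdu → gerbumusdu   [vowel merger]
  gerbumusdu → gervumusdu   [unconditioned shift]
  gervumusdu → gervumustu   [unconditioned shift]
  gervumustu (rule 4 does not apply)
  giving Havik gervumustu.
The other candidates each miss or misapply at least one Havik change.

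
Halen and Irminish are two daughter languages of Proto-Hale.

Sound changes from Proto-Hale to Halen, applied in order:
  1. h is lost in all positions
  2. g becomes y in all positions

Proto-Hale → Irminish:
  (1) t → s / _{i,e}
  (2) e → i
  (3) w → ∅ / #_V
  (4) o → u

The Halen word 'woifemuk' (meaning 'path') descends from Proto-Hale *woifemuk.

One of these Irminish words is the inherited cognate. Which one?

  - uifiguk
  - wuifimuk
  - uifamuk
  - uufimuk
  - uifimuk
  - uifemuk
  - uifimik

Irminish: *woifemuk
  woifemuk (rule 1 does not apply)
  woifemuk → woifimuk   [vowel merger]
  woifimuk → oifimuk   [glide loss]
  oifimuk → uifimuk   [vowel merger]
  giving Irminish uifimuk.

uifimuk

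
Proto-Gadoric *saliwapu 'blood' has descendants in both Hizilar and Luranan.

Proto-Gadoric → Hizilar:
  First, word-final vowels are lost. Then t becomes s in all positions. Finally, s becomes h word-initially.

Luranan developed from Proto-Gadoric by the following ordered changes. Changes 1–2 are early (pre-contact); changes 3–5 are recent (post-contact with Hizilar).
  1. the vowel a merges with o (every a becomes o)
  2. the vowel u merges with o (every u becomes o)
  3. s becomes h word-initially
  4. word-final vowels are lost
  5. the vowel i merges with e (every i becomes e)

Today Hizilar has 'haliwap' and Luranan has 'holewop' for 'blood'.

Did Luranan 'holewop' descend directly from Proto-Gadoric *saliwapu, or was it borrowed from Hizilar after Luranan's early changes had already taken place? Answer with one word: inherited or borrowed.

inherited

If inherited, *saliwapu would pass through all of Luranan's changes:
Luranan: *saliwapu > soliwopu > soliwopo > holiwopo > holiwop > holewop  (by vowel merger, vowel merger, debuccalisation, apocope, vowel merger)
If borrowed from Hizilar 'haliwap' after the early changes, it would undergo only the recent ones:
  rule 3 (debuccalisation): no change (haliwap)
  rule 4 (apocope): no change (haliwap)
  rule 5 (vowel merger): haliwap → halewap
  ⇒ as a loan: halewap
Luranan 'holewop' matches the inherited outcome exactly, so it is an inherited cognate, not a loan.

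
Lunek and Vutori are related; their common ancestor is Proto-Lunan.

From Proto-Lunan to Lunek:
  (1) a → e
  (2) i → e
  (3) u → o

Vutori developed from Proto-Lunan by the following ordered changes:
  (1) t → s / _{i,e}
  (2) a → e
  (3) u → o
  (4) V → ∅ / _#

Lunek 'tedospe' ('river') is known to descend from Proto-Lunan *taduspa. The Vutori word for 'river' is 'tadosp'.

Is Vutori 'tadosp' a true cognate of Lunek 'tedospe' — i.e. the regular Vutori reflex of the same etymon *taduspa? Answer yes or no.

no

Derive the expected Vutori reflex of *taduspa:
Vutori: start from *taduspa.
  rule 1: no change — taduspa
  rule 2 (vowel merger): taduspa → teduspe
  rule 3 (vowel merger): teduspe → tedospe
  rule 4 (apocope): tedospe → tedosp
  ⇒ Vutori tedosp
The regular Vutori reflex would be 'tedosp', but the attested form is 'tadosp'. The correspondence is irregular, so they are not cognates (the Vutori form has a different source).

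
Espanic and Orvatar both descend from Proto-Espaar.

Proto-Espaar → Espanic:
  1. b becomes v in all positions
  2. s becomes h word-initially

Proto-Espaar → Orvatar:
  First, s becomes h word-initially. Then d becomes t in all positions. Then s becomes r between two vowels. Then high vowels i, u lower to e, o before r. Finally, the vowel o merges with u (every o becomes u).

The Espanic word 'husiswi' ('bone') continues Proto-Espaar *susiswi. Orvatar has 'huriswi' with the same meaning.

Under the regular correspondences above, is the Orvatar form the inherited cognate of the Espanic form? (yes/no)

Derive the expected Orvatar reflex of *susiswi:
Orvatar: *susiswi > husiswi > huriswi > horiswi > huriswi  (by debuccalisation, rhotacism, pre-rhotic lowering, vowel merger)
Orvatar 'huriswi' matches the regular reflex exactly, so the pair is cognate.

yes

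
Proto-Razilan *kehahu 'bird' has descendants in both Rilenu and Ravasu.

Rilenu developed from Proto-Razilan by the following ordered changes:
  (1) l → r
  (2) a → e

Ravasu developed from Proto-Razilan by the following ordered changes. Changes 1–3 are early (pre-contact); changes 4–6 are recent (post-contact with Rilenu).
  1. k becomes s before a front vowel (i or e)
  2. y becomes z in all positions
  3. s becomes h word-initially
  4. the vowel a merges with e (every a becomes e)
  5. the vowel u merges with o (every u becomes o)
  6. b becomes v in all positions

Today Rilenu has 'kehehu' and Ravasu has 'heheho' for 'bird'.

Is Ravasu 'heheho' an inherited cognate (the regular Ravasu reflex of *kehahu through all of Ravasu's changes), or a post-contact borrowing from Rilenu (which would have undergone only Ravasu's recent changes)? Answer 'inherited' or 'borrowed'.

If inherited, *kehahu would pass through all of Ravasu's changes:
Ravasu: start from *kehahu.
  rule 1 (palatalisation): kehahu → sehahu
  rule 2: no change — sehahu
  rule 3 (debuccalisation): sehahu → hehahu
  rule 4 (vowel merger): hehahu → hehehu
  rule 5 (vowel merger): hehehu → heheho
  rule 6: no change — heheho
  ⇒ Ravasu heheho
If borrowed from Rilenu 'kehehu' after the early changes, it would undergo only the recent ones:
  rule 4 (vowel merger): no change (kehehu)
  rule 5 (vowel merger): kehehu → keheho
  rule 6 (unconditioned shift): no change (keheho)
  ⇒ as a loan: keheho
Ravasu 'heheho' matches the inherited outcome exactly, so it is an inherited cognate, not a loan.

inherited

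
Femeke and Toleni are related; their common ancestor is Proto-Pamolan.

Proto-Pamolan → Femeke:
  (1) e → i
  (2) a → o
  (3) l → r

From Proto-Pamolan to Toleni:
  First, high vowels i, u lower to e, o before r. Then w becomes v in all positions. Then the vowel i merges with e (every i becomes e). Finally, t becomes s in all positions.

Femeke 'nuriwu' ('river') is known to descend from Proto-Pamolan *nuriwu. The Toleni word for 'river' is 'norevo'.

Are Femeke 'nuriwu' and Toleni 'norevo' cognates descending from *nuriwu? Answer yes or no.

Derive the expected Toleni reflex of *nuriwu:
Toleni: *nuriwu > noriwu > norivu > norevu  (by pre-rhotic lowering, unconditioned shift, vowel merger)
The regular Toleni reflex would be 'norevu', but the attested form is 'norevo'. The correspondence is irregular, so they are not cognates (the Toleni form has a different source).

no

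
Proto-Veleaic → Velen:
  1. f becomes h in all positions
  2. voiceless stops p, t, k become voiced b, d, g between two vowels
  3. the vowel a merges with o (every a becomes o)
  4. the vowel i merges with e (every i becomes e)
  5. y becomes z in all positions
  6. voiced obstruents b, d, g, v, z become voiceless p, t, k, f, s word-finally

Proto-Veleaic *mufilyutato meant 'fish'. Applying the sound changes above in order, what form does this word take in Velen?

Velen: start from *mufilyutato.
  rule 1 (unconditioned shift): mufilyutato → muhilyutato
  rule 2 (intervocalic voicing): muhilyutato → muhilyudado
  rule 3 (vowel merger): muhilyudado → muhilyudodo
  rule 4 (vowel merger): muhilyudodo → muhelyudodo
  rule 5 (unconditioned shift): muhelyudodo → muhelzudodo
  rule 6: no change — muhelzudodo
  ⇒ Velen muhelzudodo

muhelzudodo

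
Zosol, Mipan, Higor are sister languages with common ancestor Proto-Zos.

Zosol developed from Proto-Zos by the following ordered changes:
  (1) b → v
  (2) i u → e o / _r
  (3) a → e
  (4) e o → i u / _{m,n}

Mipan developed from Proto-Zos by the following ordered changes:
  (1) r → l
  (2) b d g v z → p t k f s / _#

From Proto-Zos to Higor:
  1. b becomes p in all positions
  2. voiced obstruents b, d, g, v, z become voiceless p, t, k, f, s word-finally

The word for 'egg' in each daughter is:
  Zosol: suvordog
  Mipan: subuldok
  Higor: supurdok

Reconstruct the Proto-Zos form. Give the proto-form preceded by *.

*suburdog

Position 4: Zosol has o, Mipan has u, Higor has u. Mipan preserves u here (none of its changes turn any other segment into u), so the proto-segment is *u.
Position 8: Zosol has g, Mipan has k, Higor has k. Zosol preserves g here (none of its changes turn any other segment into g), so the proto-segment is *g.
This points to *suburdog. Verify forward in each daughter:
Zosol: *suburdog > suvurdog > suvordog  (by unconditioned shift, pre-rhotic lowering)
Mipan: *suburdog
  suburdog → subuldog   [unconditioned shift]
  subuldog → subuldok   [final devoicing]
  giving Mipan subuldok.
Higor: *suburdog > supurdog > supurdok  (by unconditioned shift, final devoicing)
Only *suburdog yields all of Zosol suvordog, Mipan subuldok, Higor supurdok.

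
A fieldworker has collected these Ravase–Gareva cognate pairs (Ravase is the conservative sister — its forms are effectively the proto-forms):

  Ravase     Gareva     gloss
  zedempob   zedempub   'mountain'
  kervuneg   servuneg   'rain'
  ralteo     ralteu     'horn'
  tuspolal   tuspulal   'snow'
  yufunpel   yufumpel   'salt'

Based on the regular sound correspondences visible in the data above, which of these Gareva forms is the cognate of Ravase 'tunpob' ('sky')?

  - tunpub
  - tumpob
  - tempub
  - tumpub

yufunpel ~ yufumpel — Ravase n corresponds to Gareva m after a vowel, before a labial obstruent.
zedempob ~ zedempub — Ravase o corresponds to Gareva u after a consonant, before a labial obstruent.
Applying these to Ravase 'tunpob':
  tunpob → tumpob   (n→m after a vowel, before a labial obstruent)
  tumpob → tumpub   (o→u after a consonant, before a labial obstruent)
So the Gareva cognate is 'tumpub'.

tumpub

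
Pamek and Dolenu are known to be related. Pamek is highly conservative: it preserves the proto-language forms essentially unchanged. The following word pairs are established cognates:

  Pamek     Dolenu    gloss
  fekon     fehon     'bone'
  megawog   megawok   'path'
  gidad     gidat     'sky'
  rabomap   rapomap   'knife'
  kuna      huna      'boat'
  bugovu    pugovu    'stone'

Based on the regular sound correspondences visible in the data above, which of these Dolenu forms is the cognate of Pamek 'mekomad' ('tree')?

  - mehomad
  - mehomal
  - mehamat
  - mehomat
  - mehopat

mehomat

fekon ~ fehon — Pamek k corresponds to Dolenu h between vowels (before a back vowel).
gidad ~ gidat — Pamek d corresponds to Dolenu t word-finally.
Applying these to Pamek 'mekomad':
  mekomad → mehomad   (k→h between vowels (before a back vowel))
  mehomad → mehomat   (d→t word-finally)
So the Dolenu cognate is 'mehomat'.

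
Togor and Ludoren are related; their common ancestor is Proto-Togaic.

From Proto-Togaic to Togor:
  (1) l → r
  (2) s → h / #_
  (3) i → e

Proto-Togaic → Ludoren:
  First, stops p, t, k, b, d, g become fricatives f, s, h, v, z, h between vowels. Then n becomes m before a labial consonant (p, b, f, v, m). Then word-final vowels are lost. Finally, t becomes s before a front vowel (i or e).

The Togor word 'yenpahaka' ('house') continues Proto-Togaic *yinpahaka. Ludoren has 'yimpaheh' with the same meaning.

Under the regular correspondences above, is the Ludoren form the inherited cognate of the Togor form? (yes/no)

no

Derive the expected Ludoren reflex of *yinpahaka:
Ludoren: *yinpahaka
  yinpahaka → yinpahaha   [intervocalic lenition]
  yinpahaha → yimpahaha   [nasal place assimilation]
  yimpahaha → yimpahah   [apocope]
  yimpahah (rule 4 does not apply)
  giving Ludoren yimpahah.
The regular Ludoren reflex would be 'yimpahah', but the attested form is 'yimpaheh'. The correspondence is irregular, so they are not cognates (the Ludoren form has a different source).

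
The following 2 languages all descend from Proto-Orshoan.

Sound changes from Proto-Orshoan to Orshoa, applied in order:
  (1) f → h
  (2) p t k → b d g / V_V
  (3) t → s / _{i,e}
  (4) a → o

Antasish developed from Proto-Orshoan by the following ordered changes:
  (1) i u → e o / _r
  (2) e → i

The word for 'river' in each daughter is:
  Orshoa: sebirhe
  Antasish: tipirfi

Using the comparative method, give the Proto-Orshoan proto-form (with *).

*tepirfe

Position 1: Orshoa has s, Antasish has t. Antasish preserves t here (none of its changes turn any other segment into t), so the proto-segment is *t.
Position 2: Orshoa has e, Antasish has i. Orshoa preserves e here (none of its changes turn any other segment into e), so the proto-segment is *e.
Position 7: Orshoa has e, Antasish has i. Orshoa preserves e here (none of its changes turn any other segment into e), so the proto-segment is *e.
This points to *tepirfe. Verify forward in each daughter:
Orshoa: *tepirfe > tepirhe > tebirhe > sebirhe  (by unconditioned shift, intervocalic voicing, palatalisation)
Antasish: start from *tepirfe.
  rule 1 (pre-rhotic lowering): tepirfe → teperfe
  rule 2 (vowel merger): teperfe → tipirfi
  ⇒ Antasish tipirfi
Only *tepirfe yields all of Orshoa sebirhe, Antasish tipirfi.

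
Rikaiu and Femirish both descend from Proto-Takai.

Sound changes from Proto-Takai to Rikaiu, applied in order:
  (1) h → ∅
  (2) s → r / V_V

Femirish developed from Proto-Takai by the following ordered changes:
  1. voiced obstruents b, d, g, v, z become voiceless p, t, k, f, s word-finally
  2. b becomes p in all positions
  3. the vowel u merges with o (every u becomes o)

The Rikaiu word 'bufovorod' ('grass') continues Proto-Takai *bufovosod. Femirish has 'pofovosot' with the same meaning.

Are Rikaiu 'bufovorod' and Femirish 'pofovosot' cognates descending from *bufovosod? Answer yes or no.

yes

Derive the expected Femirish reflex of *bufovosod:
Femirish: start from *bufovosod.
  rule 1 (final devoicing): bufovosod → bufovosot
  rule 2 (unconditioned shift): bufovosot → pufovosot
  rule 3 (vowel merger): pufovosot → pofovosot
  ⇒ Femirish pofovosot
Femirish 'pofovosot' matches the regular reflex exactly, so the pair is cognate.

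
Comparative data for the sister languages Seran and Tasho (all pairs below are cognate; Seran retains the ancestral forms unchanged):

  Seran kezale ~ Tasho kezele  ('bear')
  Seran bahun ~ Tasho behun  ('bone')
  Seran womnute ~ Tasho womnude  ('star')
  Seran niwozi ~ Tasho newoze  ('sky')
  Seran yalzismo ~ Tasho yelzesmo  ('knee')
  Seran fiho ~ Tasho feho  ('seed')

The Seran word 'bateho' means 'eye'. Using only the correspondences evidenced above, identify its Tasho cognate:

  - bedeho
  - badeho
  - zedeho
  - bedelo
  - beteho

bedeho

kezale ~ kezele, bahun ~ behun — Seran a corresponds to Tasho e after a consonant, before a consonant other than r, m, n, p, b, f, v.
womnute ~ womnude — Seran t corresponds to Tasho d between vowels (before a front vowel).
Applying these to Seran 'bateho':
  bateho → beteho   (a→e after a consonant, before a consonant other than r, m, n, p, b, f, v)
  beteho → bedeho   (t→d between vowels (before a front vowel))
So the Tasho cognate is 'bedeho'.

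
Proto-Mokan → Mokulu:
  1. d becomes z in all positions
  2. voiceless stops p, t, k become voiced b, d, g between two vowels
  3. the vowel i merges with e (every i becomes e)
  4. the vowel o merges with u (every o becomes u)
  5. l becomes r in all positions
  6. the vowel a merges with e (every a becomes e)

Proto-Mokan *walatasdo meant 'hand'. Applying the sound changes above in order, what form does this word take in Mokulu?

weredeszu

Mokulu: *walatasdo
  walatasdo → walataszo   [unconditioned shift]
  walataszo → waladaszo   [intervocalic voicing]
  waladaszo (rule 3 does not apply)
  waladaszo → waladaszu   [vowel merger]
  waladaszu → waradaszu   [unconditioned shift]
  waradaszu → weredeszu   [vowel merger]
  giving Mokulu weredeszu.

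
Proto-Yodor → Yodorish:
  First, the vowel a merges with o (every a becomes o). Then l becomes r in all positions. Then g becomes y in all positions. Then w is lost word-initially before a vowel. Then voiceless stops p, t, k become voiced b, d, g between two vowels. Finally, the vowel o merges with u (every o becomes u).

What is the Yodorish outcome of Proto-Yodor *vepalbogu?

Yodorish: start from *vepalbogu.
  rule 1 (vowel merger): vepalbogu → vepolbogu
  rule 2 (unconditioned shift): vepolbogu → veporbogu
  rule 3 (unconditioned shift): veporbogu → veporboyu
  rule 4: no change — veporboyu
  rule 5 (intervocalic voicing): veporboyu → veborboyu
  rule 6 (vowel merger): veborboyu → veburbuyu
  ⇒ Yodorish veburbuyu

veburbuyu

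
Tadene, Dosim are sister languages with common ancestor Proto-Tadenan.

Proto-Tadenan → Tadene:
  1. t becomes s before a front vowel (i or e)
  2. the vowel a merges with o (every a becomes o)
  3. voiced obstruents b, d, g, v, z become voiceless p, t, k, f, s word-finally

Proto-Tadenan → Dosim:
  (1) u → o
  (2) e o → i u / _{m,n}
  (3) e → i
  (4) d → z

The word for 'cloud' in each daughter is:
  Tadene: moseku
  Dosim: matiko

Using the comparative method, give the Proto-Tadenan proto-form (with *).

*mateku

Position 4: Tadene has e, Dosim has i. Tadene preserves e here (none of its changes turn any other segment into e), so the proto-segment is *e.
Position 2: Tadene has o, Dosim has a. Dosim preserves a here (none of its changes turn any other segment into a), so the proto-segment is *a.
Position 3: Tadene has s, Dosim has t. Dosim preserves t here (none of its changes turn any other segment into t), so the proto-segment is *t.
Verify the candidate proto-form against each daughter:
Tadene: *mateku
  mateku → maseku   [palatalisation]
  maseku → moseku   [vowel merger]
  moseku (rule 3 does not apply)
  giving Tadene moseku.
Dosim: start from *mateku.
  rule 1 (vowel merger): mateku → mateko
  rule 2: no change — mateko
  rule 3 (vowel merger): mateko → matiko
  rule 4: no change — matiko
  ⇒ Dosim matiko
Only *mateku yields all of Tadene moseku, Dosim matiko.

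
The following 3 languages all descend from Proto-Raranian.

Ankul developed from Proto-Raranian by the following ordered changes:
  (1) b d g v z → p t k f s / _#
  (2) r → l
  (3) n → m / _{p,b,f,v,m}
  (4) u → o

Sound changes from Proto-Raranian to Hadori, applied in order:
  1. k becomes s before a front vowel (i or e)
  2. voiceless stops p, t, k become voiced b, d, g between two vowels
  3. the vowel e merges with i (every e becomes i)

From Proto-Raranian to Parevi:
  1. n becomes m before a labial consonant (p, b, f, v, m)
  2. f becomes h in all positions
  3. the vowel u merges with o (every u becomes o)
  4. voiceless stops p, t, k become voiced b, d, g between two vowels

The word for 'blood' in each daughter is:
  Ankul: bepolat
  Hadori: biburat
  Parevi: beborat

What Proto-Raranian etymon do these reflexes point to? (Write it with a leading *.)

Position 2: Ankul has e, Hadori has i, Parevi has e. Ankul preserves e here (none of its changes turn any other segment into e), so the proto-segment is *e.
Position 5: Ankul has l, Hadori has r, Parevi has r. Hadori preserves r here (none of its changes turn any other segment into r), so the proto-segment is *r.
Position 3: Ankul has p, Hadori has b, Parevi has b. Taking the neighbouring segments as reconstructed: Ankul p can only go back to *p; Hadori b could go back to *p or *b; Parevi b could go back to *p or *b — the one source consistent with every daughter is *p.
Continuing position by position gives *bepurat; check it forward:
Ankul: *bepurat > bepulat > bepolat  (by unconditioned shift, vowel merger)
Hadori: *bepurat > beburat > biburat  (by intervocalic voicing, vowel merger)
Parevi: *bepurat
  bepurat (rule 1 does not apply)
  bepurat (rule 2 does not apply)
  bepurat → beporat   [vowel merger]
  beporat → beborat   [intervocalic voicing]
  giving Parevi beborat.
Only *bepurat yields all of Ankul bepolat, Hadori biburat, Parevi beborat.

*bepurat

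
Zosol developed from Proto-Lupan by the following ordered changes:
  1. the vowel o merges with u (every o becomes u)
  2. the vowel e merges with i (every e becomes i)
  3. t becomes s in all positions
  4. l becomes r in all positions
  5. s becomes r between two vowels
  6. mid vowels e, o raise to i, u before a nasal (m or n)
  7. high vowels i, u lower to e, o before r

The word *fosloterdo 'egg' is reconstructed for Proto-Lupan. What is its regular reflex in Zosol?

Zosol: *fosloterdo > fusluterdu > fuslutirdu > fuslusirdu > fusrusirdu > fusrurirdu > fusrorerdu  (by vowel merger, vowel merger, unconditioned shift, unconditioned shift, rhotacism, pre-rhotic lowering)

fusrorerdu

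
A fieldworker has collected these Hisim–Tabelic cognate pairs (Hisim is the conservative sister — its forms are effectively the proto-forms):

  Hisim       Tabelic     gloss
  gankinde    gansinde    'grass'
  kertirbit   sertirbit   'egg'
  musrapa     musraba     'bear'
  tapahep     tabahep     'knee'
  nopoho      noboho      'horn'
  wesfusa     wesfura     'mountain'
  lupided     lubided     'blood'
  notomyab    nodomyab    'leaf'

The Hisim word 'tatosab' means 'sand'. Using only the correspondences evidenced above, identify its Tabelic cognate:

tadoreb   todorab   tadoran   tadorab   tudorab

tadorab

notomyab ~ nodomyab — Hisim t corresponds to Tabelic d between vowels (before a back vowel).
wesfusa ~ wesfura — Hisim s corresponds to Tabelic r between vowels (before a back vowel).
Applying these to Hisim 'tatosab':
  tatosab → tadosab   (t→d between vowels (before a back vowel))
  tadosab → tadorab   (s→r between vowels (before a back vowel))
So the Tabelic cognate is 'tadorab'.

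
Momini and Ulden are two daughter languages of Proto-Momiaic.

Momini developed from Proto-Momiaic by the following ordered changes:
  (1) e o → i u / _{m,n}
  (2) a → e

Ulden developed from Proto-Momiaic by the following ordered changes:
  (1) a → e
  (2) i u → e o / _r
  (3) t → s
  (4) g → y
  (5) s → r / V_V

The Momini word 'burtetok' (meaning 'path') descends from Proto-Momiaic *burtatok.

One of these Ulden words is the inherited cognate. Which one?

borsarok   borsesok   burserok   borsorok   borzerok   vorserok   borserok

Ulden: *burtatok > burtetok > bortetok > borsesok > borserok  (by vowel merger, pre-rhotic lowering, unconditioned shift, rhotacism)
Among the options, 'borserok' alone shows every Ulden change applied in order.

borserok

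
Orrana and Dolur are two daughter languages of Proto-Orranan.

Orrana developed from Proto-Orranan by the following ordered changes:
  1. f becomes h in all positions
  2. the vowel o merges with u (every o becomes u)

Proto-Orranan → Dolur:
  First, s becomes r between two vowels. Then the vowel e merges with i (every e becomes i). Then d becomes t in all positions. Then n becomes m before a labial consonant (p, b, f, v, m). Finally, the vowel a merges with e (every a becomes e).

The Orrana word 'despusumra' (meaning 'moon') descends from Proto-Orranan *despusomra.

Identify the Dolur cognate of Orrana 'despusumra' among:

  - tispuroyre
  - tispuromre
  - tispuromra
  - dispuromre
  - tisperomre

Dolur: *despusomra
  despusomra → despuromra   [rhotacism]
  despuromra → dispuromra   [vowel merger]
  dispuromra → tispuromra   [unconditioned shift]
  tispuromra (rule 4 does not apply)
  tispuromra → tispuromre   [vowel merger]
  giving Dolur tispuromre.
Among the options, 'tispuromre' alone shows every Dolur change applied in order.

tispuromre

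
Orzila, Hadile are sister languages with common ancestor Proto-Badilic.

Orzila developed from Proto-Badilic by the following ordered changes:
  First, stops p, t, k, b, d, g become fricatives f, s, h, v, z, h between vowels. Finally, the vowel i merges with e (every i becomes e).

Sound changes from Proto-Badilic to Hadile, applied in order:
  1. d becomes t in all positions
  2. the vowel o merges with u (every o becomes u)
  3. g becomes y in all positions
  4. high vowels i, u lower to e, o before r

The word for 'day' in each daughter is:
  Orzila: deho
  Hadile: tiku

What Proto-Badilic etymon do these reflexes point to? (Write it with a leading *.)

Position 1: Orzila has d, Hadile has t. Orzila preserves d here (none of its changes turn any other segment into d), so the proto-segment is *d.
Position 2: Orzila has e, Hadile has i. Hadile preserves i here (none of its changes turn any other segment into i), so the proto-segment is *i.
Position 3: Orzila has h, Hadile has k. Hadile preserves k here (none of its changes turn any other segment into k), so the proto-segment is *k.
This points to *diko. Verify forward in each daughter:
Orzila: start from *diko.
  rule 1 (intervocalic lenition): diko → diho
  rule 2 (vowel merger): diho → deho
  ⇒ Orzila deho
Hadile: *diko > tiko > tiku  (by unconditioned shift, vowel merger)
No other proto-form is consistent with every reflex, so the reconstruction is *diko.

*diko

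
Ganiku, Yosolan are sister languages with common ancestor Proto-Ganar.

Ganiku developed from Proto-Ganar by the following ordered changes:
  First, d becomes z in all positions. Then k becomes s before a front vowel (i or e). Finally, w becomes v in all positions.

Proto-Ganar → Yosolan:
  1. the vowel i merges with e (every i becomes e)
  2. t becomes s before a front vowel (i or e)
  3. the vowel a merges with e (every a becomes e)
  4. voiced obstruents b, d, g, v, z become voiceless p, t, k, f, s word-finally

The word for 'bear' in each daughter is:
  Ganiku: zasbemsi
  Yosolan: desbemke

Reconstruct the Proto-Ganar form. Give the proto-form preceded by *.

*dasbemki

Position 1: Ganiku has z, Yosolan has d. Yosolan preserves d here (none of its changes turn any other segment into d), so the proto-segment is *d.
Position 2: Ganiku has a, Yosolan has e. Ganiku preserves a here (none of its changes turn any other segment into a), so the proto-segment is *a.
Position 7: Ganiku has s, Yosolan has k. Taking the neighbouring segments as reconstructed: Ganiku s could go back to *k or *s; Yosolan k can only go back to *k — the one source consistent with every daughter is *k.
This points to *dasbemki. Verify forward in each daughter:
Ganiku: *dasbemki > zasbemki > zasbemsi  (by unconditioned shift, palatalisation)
Yosolan: *dasbemki > dasbemke > desbemke  (by vowel merger, vowel merger)
Only *dasbemki yields all of Ganiku zasbemsi, Yosolan desbemke.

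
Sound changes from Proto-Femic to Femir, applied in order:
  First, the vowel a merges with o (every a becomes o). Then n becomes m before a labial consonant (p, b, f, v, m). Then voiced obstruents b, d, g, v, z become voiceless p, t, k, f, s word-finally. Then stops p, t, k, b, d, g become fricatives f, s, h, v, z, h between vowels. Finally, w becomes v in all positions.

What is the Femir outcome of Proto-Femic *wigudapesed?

Femir: start from *wigudapesed.
  rule 1 (vowel merger): wigudapesed → wigudopesed
  rule 2: no change — wigudopesed
  rule 3 (final devoicing): wigudopesed → wigudopeset
  rule 4 (intervocalic lenition): wigudopeset → wihuzofeset
  rule 5 (unconditioned shift): wihuzofeset → vihuzofeset
  ⇒ Femir vihuzofeset

vihuzofeset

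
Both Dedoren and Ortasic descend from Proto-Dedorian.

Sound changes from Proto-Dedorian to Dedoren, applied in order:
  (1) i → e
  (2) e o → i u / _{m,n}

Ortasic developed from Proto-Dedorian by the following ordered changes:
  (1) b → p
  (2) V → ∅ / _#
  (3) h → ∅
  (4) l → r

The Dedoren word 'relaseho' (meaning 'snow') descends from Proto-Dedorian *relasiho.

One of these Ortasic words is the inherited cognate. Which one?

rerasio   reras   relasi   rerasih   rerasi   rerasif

rerasi

Ortasic: *relasiho
  relasiho (rule 1 does not apply)
  relasiho → relasih   [apocope]
  relasih → relasi   [h-loss]
  relasi → rerasi   [unconditioned shift]
  giving Ortasic rerasi.
Among the options, 'rerasi' alone shows every Ortasic change applied in order.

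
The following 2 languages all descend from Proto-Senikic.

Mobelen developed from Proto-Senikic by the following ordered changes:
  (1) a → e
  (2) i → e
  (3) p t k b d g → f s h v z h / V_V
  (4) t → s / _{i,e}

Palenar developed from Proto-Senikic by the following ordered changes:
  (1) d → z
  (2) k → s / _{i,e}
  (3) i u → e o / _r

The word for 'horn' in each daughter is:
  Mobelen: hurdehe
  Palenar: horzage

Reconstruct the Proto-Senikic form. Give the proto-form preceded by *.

Position 6: Mobelen has h, Palenar has g. Palenar preserves g here (none of its changes turn any other segment into g), so the proto-segment is *g.
Position 5: Mobelen has e, Palenar has a. Palenar preserves a here (none of its changes turn any other segment into a), so the proto-segment is *a.
Position 2: Mobelen has u, Palenar has o. Mobelen preserves u here (none of its changes turn any other segment into u), so the proto-segment is *u.
Verify the candidate proto-form against each daughter:
Mobelen: *hurdage > hurdege > hurdehe  (by vowel merger, intervocalic lenition)
Palenar: *hurdage
  hurdage → hurzage   [unconditioned shift]
  hurzage (rule 2 does not apply)
  hurzage → horzage   [pre-rhotic lowering]
  giving Palenar horzage.
No other proto-form is consistent with every reflex, so the reconstruction is *hurdage.

*hurdage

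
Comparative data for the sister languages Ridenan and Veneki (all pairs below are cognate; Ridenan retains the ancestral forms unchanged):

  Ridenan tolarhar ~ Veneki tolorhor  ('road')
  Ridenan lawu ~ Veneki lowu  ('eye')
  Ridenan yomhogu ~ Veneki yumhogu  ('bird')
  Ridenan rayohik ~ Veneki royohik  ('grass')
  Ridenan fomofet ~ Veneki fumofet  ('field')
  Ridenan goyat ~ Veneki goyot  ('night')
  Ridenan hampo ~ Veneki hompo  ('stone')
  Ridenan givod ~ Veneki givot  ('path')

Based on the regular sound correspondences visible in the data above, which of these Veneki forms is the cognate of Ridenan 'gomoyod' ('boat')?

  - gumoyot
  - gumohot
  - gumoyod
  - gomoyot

gumoyot

yomhogu ~ yumhogu, fomofet ~ fumofet — Ridenan o corresponds to Veneki u after a consonant, before a nasal.
givod ~ givot — Ridenan d corresponds to Veneki t word-finally.
Applying these to Ridenan 'gomoyod':
  gomoyod → gumoyod   (o→u after a consonant, before a nasal)
  gumoyod → gumoyot   (d→t word-finally)
So the Veneki cognate is 'gumoyot'.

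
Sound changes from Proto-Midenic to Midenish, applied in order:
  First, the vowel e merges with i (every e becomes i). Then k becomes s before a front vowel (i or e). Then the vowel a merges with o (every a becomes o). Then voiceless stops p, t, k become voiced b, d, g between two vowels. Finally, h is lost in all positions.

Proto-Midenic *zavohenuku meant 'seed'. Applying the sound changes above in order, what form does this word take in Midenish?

zovoinugu

Midenish: *zavohenuku > zavohinuku > zovohinuku > zovohinugu > zovoinugu  (by vowel merger, vowel merger, intervocalic voicing, h-loss)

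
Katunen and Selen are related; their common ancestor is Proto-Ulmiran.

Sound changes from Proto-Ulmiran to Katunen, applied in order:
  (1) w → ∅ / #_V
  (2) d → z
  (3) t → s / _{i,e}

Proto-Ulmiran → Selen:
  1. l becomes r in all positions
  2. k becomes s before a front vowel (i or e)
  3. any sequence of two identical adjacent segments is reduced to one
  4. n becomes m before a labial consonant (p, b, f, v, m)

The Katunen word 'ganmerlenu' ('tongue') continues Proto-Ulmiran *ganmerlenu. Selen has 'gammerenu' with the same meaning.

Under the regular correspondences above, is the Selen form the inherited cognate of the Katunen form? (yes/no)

yes

Derive the expected Selen reflex of *ganmerlenu:
Selen: start from *ganmerlenu.
  rule 1 (unconditioned shift): ganmerlenu → ganmerrenu
  rule 2: no change — ganmerrenu
  rule 3 (degemination): ganmerrenu → ganmerenu
  rule 4 (nasal place assimilation): ganmerenu → gammerenu
  ⇒ Selen gammerenu
Selen 'gammerenu' matches the regular reflex exactly, so the pair is cognate.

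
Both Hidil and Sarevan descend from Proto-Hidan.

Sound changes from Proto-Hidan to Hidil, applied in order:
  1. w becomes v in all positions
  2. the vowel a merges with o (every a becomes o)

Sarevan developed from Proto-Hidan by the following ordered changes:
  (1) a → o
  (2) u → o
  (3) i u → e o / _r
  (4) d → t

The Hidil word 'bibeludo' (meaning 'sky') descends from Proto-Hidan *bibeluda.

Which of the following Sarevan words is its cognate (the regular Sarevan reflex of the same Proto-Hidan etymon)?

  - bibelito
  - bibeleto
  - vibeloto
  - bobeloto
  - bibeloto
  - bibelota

Sarevan: *bibeluda
  bibeluda → bibeludo   [vowel merger]
  bibeludo → bibelodo   [vowel merger]
  bibelodo (rule 3 does not apply)
  bibelodo → bibeloto   [unconditioned shift]
  giving Sarevan bibeloto.
The other candidates each miss or misapply at least one Sarevan change.

bibeloto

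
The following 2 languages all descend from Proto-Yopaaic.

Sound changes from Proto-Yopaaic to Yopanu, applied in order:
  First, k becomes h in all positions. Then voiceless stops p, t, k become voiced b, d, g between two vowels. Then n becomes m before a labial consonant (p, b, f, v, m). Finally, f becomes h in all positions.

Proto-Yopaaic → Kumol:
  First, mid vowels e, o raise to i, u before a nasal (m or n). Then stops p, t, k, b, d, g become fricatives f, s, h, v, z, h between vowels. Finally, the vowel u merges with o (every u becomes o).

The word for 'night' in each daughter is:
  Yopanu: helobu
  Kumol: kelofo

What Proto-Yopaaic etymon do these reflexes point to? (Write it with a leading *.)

Position 5: Yopanu has b, Kumol has f. Taking the neighbouring segments as reconstructed: Yopanu b could go back to *p or *b; Kumol f could go back to *p or *f — the one source consistent with every daughter is *p.
Position 6: Yopanu has u, Kumol has o. Yopanu preserves u here (none of its changes turn any other segment into u), so the proto-segment is *u.
Position 1: Yopanu has h, Kumol has k. Kumol preserves k here (none of its changes turn any other segment into k), so the proto-segment is *k.
Verify the candidate proto-form against each daughter:
Yopanu: *kelopu > helopu > helobu  (by unconditioned shift, intervocalic voicing)
Kumol: start from *kelopu.
  rule 1: no change — kelopu
  rule 2 (intervocalic lenition): kelopu → kelofu
  rule 3 (vowel merger): kelofu → kelofo
  ⇒ Kumol kelofo
*kelopu is the unique common source.

*kelopu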